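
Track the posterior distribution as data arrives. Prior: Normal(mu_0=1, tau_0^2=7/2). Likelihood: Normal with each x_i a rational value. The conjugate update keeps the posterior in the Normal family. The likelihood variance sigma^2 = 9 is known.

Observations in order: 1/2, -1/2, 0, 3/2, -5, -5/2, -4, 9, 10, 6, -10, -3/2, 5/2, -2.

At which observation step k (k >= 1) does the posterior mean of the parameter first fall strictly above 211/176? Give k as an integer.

k = 10

obs 1: x=1/2 → posterior Normal(43/50, 63/25)
obs 2: x=-1/2 → posterior Normal(9/16, 63/32)
obs 3: x=0 → posterior Normal(6/13, 21/13)
obs 4: x=3/2 → posterior Normal(57/92, 63/46)
obs 5: x=-5 → posterior Normal(-13/106, 63/53)
obs 6: x=-5/2 → posterior Normal(-2/5, 21/20)
obs 7: x=-4 → posterior Normal(-52/67, 63/67)
obs 8: x=9 → posterior Normal(11/74, 63/74)
obs 9: x=10 → posterior Normal(1, 7/9)
obs 10: x=6 → posterior Normal(123/88, 63/88)
obs 11: x=-10 → posterior Normal(53/95, 63/95)
obs 12: x=-3/2 → posterior Normal(5/12, 21/34)
obs 13: x=5/2 → posterior Normal(60/109, 63/109)
obs 14: x=-2 → posterior Normal(23/58, 63/116)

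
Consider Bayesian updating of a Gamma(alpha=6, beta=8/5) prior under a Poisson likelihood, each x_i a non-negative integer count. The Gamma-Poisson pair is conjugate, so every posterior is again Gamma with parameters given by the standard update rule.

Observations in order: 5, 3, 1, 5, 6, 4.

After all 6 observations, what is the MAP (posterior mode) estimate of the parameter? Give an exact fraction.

145/38

obs 1: x=5 → posterior Gamma(11, 13/5)
obs 2: x=3 → posterior Gamma(14, 18/5)
obs 3: x=1 → posterior Gamma(15, 23/5)
obs 4: x=5 → posterior Gamma(20, 28/5)
obs 5: x=6 → posterior Gamma(26, 33/5)
obs 6: x=4 → posterior Gamma(30, 38/5)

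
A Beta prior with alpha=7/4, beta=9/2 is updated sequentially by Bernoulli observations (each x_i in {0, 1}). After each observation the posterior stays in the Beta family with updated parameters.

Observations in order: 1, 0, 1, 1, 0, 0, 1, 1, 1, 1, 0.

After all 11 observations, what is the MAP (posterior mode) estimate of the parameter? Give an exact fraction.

obs 1: x=1 → posterior Beta(11/4, 9/2)
obs 2: x=0 → posterior Beta(11/4, 11/2)
obs 3: x=1 → posterior Beta(15/4, 11/2)
obs 4: x=1 → posterior Beta(19/4, 11/2)
obs 5: x=0 → posterior Beta(19/4, 13/2)
obs 6: x=0 → posterior Beta(19/4, 15/2)
obs 7: x=1 → posterior Beta(23/4, 15/2)
obs 8: x=1 → posterior Beta(27/4, 15/2)
obs 9: x=1 → posterior Beta(31/4, 15/2)
obs 10: x=1 → posterior Beta(35/4, 15/2)
obs 11: x=0 → posterior Beta(35/4, 17/2)

31/61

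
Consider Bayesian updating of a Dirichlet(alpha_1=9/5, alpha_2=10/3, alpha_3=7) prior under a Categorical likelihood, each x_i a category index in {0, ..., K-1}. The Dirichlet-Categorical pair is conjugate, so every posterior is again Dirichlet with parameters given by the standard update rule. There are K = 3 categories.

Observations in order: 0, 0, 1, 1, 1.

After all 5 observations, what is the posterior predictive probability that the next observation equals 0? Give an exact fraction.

obs 1: x=0 → posterior Dirichlet(14/5, 10/3, 7)
obs 2: x=0 → posterior Dirichlet(19/5, 10/3, 7)
obs 3: x=1 → posterior Dirichlet(19/5, 13/3, 7)
obs 4: x=1 → posterior Dirichlet(19/5, 16/3, 7)
obs 5: x=1 → posterior Dirichlet(19/5, 19/3, 7)

57/257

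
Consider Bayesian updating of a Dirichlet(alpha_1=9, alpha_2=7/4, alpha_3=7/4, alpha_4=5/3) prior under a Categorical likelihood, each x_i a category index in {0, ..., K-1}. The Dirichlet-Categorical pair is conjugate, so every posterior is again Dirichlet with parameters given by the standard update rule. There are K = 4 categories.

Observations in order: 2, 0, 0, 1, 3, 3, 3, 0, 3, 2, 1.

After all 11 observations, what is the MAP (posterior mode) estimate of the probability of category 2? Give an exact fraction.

obs 1: x=2 → posterior Dirichlet(9, 7/4, 11/4, 5/3)
obs 2: x=0 → posterior Dirichlet(10, 7/4, 11/4, 5/3)
obs 3: x=0 → posterior Dirichlet(11, 7/4, 11/4, 5/3)
obs 4: x=1 → posterior Dirichlet(11, 11/4, 11/4, 5/3)
obs 5: x=3 → posterior Dirichlet(11, 11/4, 11/4, 8/3)
obs 6: x=3 → posterior Dirichlet(11, 11/4, 11/4, 11/3)
obs 7: x=3 → posterior Dirichlet(11, 11/4, 11/4, 14/3)
obs 8: x=0 → posterior Dirichlet(12, 11/4, 11/4, 14/3)
obs 9: x=3 → posterior Dirichlet(12, 11/4, 11/4, 17/3)
obs 10: x=2 → posterior Dirichlet(12, 11/4, 15/4, 17/3)
obs 11: x=1 → posterior Dirichlet(12, 15/4, 15/4, 17/3)

33/254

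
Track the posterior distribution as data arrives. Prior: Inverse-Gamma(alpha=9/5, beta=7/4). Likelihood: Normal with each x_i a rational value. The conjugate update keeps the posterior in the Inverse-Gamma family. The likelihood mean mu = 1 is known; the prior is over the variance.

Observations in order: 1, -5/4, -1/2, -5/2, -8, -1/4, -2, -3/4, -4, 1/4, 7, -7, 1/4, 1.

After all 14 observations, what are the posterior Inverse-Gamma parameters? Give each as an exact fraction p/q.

obs 1: x=1 → posterior Inverse-Gamma(23/10, 7/4)
obs 2: x=-5/4 → posterior Inverse-Gamma(14/5, 137/32)
obs 3: x=-1/2 → posterior Inverse-Gamma(33/10, 173/32)
obs 4: x=-5/2 → posterior Inverse-Gamma(19/5, 369/32)
obs 5: x=-8 → posterior Inverse-Gamma(43/10, 1665/32)
obs 6: x=-1/4 → posterior Inverse-Gamma(24/5, 845/16)
obs 7: x=-2 → posterior Inverse-Gamma(53/10, 917/16)
obs 8: x=-3/4 → posterior Inverse-Gamma(29/5, 1883/32)
obs 9: x=-4 → posterior Inverse-Gamma(63/10, 2283/32)
obs 10: x=1/4 → posterior Inverse-Gamma(34/5, 573/8)
obs 11: x=7 → posterior Inverse-Gamma(73/10, 717/8)
obs 12: x=-7 → posterior Inverse-Gamma(39/5, 973/8)
obs 13: x=1/4 → posterior Inverse-Gamma(83/10, 3901/32)
obs 14: x=1 → posterior Inverse-Gamma(44/5, 3901/32)

alpha=44/5, beta=3901/32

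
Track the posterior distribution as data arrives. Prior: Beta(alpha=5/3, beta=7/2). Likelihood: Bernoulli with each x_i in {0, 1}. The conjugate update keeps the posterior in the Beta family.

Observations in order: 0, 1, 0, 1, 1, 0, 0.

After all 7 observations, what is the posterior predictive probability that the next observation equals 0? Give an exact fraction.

45/73

obs 1: x=0 → posterior Beta(5/3, 9/2)
obs 2: x=1 → posterior Beta(8/3, 9/2)
obs 3: x=0 → posterior Beta(8/3, 11/2)
obs 4: x=1 → posterior Beta(11/3, 11/2)
obs 5: x=1 → posterior Beta(14/3, 11/2)
obs 6: x=0 → posterior Beta(14/3, 13/2)
obs 7: x=0 → posterior Beta(14/3, 15/2)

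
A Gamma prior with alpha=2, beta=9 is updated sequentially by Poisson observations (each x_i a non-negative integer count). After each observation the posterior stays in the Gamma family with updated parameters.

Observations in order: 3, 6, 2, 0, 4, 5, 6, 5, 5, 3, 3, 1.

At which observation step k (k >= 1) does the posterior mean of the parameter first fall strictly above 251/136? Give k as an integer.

k = 8

obs 1: x=3 → posterior Gamma(5, 10)
obs 2: x=6 → posterior Gamma(11, 11)
obs 3: x=2 → posterior Gamma(13, 12)
obs 4: x=0 → posterior Gamma(13, 13)
obs 5: x=4 → posterior Gamma(17, 14)
obs 6: x=5 → posterior Gamma(22, 15)
obs 7: x=6 → posterior Gamma(28, 16)
obs 8: x=5 → posterior Gamma(33, 17)
obs 9: x=5 → posterior Gamma(38, 18)
obs 10: x=3 → posterior Gamma(41, 19)
obs 11: x=3 → posterior Gamma(44, 20)
obs 12: x=1 → posterior Gamma(45, 21)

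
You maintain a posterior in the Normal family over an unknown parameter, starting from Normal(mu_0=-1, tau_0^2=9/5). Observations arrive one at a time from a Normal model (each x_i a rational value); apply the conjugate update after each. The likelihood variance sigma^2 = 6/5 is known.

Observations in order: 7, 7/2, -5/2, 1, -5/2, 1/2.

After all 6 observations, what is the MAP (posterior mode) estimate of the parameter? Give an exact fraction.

obs 1: x=7 → posterior Normal(19/5, 18/25)
obs 2: x=7/2 → posterior Normal(59/16, 9/20)
obs 3: x=-5/2 → posterior Normal(2, 18/55)
obs 4: x=1 → posterior Normal(25/14, 9/35)
obs 5: x=-5/2 → posterior Normal(35/34, 18/85)
obs 6: x=1/2 → posterior Normal(19/20, 9/50)

19/20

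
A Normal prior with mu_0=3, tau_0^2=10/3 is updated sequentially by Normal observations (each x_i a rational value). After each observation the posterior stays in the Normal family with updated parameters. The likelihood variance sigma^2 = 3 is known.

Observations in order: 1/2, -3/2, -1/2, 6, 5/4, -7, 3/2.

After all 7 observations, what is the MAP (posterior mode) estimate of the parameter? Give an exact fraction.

59/158

obs 1: x=1/2 → posterior Normal(32/19, 30/19)
obs 2: x=-3/2 → posterior Normal(17/29, 30/29)
obs 3: x=-1/2 → posterior Normal(4/13, 10/13)
obs 4: x=6 → posterior Normal(72/49, 30/49)
obs 5: x=5/4 → posterior Normal(169/118, 30/59)
obs 6: x=-7 → posterior Normal(29/138, 10/23)
obs 7: x=3/2 → posterior Normal(59/158, 30/79)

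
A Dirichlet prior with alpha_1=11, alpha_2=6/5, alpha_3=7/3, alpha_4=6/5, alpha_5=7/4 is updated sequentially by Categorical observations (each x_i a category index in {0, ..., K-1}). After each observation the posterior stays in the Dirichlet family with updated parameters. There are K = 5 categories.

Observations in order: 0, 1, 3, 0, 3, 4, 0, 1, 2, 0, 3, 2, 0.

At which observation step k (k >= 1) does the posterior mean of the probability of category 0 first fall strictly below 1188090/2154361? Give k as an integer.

k = 8

obs 1: x=0 → posterior Dirichlet(12, 6/5, 7/3, 6/5, 7/4)
obs 2: x=1 → posterior Dirichlet(12, 11/5, 7/3, 6/5, 7/4)
obs 3: x=3 → posterior Dirichlet(12, 11/5, 7/3, 11/5, 7/4)
obs 4: x=0 → posterior Dirichlet(13, 11/5, 7/3, 11/5, 7/4)
obs 5: x=3 → posterior Dirichlet(13, 11/5, 7/3, 16/5, 7/4)
obs 6: x=4 → posterior Dirichlet(13, 11/5, 7/3, 16/5, 11/4)
obs 7: x=0 → posterior Dirichlet(14, 11/5, 7/3, 16/5, 11/4)
obs 8: x=1 → posterior Dirichlet(14, 16/5, 7/3, 16/5, 11/4)
obs 9: x=2 → posterior Dirichlet(14, 16/5, 10/3, 16/5, 11/4)
obs 10: x=0 → posterior Dirichlet(15, 16/5, 10/3, 16/5, 11/4)
obs 11: x=3 → posterior Dirichlet(15, 16/5, 10/3, 21/5, 11/4)
obs 12: x=2 → posterior Dirichlet(15, 16/5, 13/3, 21/5, 11/4)
obs 13: x=0 → posterior Dirichlet(16, 16/5, 13/3, 21/5, 11/4)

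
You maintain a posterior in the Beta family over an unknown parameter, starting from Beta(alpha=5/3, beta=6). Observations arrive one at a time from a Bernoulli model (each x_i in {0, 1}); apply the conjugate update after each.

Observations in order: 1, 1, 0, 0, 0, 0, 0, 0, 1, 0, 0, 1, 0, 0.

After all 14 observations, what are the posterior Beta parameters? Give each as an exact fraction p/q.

alpha=17/3, beta=16

obs 1: x=1 → posterior Beta(8/3, 6)
obs 2: x=1 → posterior Beta(11/3, 6)
obs 3: x=0 → posterior Beta(11/3, 7)
obs 4: x=0 → posterior Beta(11/3, 8)
obs 5: x=0 → posterior Beta(11/3, 9)
obs 6: x=0 → posterior Beta(11/3, 10)
obs 7: x=0 → posterior Beta(11/3, 11)
obs 8: x=0 → posterior Beta(11/3, 12)
obs 9: x=1 → posterior Beta(14/3, 12)
obs 10: x=0 → posterior Beta(14/3, 13)
obs 11: x=0 → posterior Beta(14/3, 14)
obs 12: x=1 → posterior Beta(17/3, 14)
obs 13: x=0 → posterior Beta(17/3, 15)
obs 14: x=0 → posterior Beta(17/3, 16)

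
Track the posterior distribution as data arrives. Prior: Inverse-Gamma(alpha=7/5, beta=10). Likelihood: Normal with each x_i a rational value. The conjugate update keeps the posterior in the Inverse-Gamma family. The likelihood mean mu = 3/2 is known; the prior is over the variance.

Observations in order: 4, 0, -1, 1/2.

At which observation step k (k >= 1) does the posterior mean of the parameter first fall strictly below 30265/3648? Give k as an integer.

obs 1: x=4 → posterior Inverse-Gamma(19/10, 105/8)
obs 2: x=0 → posterior Inverse-Gamma(12/5, 57/4)
obs 3: x=-1 → posterior Inverse-Gamma(29/10, 139/8)
obs 4: x=1/2 → posterior Inverse-Gamma(17/5, 143/8)

k = 4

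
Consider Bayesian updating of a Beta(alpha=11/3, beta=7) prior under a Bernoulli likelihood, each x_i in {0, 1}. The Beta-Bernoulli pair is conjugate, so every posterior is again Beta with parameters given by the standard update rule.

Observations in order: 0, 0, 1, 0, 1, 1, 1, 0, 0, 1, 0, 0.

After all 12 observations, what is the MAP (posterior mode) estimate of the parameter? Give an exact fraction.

23/62

obs 1: x=0 → posterior Beta(11/3, 8)
obs 2: x=0 → posterior Beta(11/3, 9)
obs 3: x=1 → posterior Beta(14/3, 9)
obs 4: x=0 → posterior Beta(14/3, 10)
obs 5: x=1 → posterior Beta(17/3, 10)
obs 6: x=1 → posterior Beta(20/3, 10)
obs 7: x=1 → posterior Beta(23/3, 10)
obs 8: x=0 → posterior Beta(23/3, 11)
obs 9: x=0 → posterior Beta(23/3, 12)
obs 10: x=1 → posterior Beta(26/3, 12)
obs 11: x=0 → posterior Beta(26/3, 13)
obs 12: x=0 → posterior Beta(26/3, 14)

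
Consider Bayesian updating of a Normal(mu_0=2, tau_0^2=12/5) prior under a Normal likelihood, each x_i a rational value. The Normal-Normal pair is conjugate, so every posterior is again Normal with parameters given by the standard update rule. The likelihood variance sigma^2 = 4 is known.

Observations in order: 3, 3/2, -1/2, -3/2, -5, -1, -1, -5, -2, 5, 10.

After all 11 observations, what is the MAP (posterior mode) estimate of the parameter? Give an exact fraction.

obs 1: x=3 → posterior Normal(19/8, 3/2)
obs 2: x=3/2 → posterior Normal(47/22, 12/11)
obs 3: x=-1/2 → posterior Normal(11/7, 6/7)
obs 4: x=-3/2 → posterior Normal(35/34, 12/17)
obs 5: x=-5 → posterior Normal(1/8, 3/5)
obs 6: x=-1 → posterior Normal(-1/46, 12/23)
obs 7: x=-1 → posterior Normal(-7/52, 6/13)
obs 8: x=-5 → posterior Normal(-37/58, 12/29)
obs 9: x=-2 → posterior Normal(-49/64, 3/8)
obs 10: x=5 → posterior Normal(-19/70, 12/35)
obs 11: x=10 → posterior Normal(41/76, 6/19)

41/76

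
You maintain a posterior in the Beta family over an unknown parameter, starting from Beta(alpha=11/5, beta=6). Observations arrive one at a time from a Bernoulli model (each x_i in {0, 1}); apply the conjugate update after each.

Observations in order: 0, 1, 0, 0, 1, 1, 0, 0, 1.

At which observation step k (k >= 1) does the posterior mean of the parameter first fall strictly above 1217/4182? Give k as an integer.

obs 1: x=0 → posterior Beta(11/5, 7)
obs 2: x=1 → posterior Beta(16/5, 7)
obs 3: x=0 → posterior Beta(16/5, 8)
obs 4: x=0 → posterior Beta(16/5, 9)
obs 5: x=1 → posterior Beta(21/5, 9)
obs 6: x=1 → posterior Beta(26/5, 9)
obs 7: x=0 → posterior Beta(26/5, 10)
obs 8: x=0 → posterior Beta(26/5, 11)
obs 9: x=1 → posterior Beta(31/5, 11)

k = 2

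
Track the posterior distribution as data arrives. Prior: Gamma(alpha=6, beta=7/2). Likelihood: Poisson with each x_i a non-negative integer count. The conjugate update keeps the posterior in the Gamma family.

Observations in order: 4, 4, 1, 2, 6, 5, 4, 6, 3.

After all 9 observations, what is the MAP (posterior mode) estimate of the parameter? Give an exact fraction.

obs 1: x=4 → posterior Gamma(10, 9/2)
obs 2: x=4 → posterior Gamma(14, 11/2)
obs 3: x=1 → posterior Gamma(15, 13/2)
obs 4: x=2 → posterior Gamma(17, 15/2)
obs 5: x=6 → posterior Gamma(23, 17/2)
obs 6: x=5 → posterior Gamma(28, 19/2)
obs 7: x=4 → posterior Gamma(32, 21/2)
obs 8: x=6 → posterior Gamma(38, 23/2)
obs 9: x=3 → posterior Gamma(41, 25/2)

16/5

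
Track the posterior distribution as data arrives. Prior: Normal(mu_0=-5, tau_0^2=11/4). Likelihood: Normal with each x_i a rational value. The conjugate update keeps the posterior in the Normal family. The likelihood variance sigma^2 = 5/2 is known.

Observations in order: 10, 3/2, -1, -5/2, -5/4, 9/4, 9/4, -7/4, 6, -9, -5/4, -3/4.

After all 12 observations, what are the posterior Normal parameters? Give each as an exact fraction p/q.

obs 1: x=10 → posterior Normal(20/7, 55/42)
obs 2: x=3/2 → posterior Normal(153/64, 55/64)
obs 3: x=-1 → posterior Normal(131/86, 55/86)
obs 4: x=-5/2 → posterior Normal(19/27, 55/108)
obs 5: x=-5/4 → posterior Normal(97/260, 11/26)
obs 6: x=9/4 → posterior Normal(49/76, 55/152)
obs 7: x=9/4 → posterior Normal(295/348, 55/174)
obs 8: x=-7/4 → posterior Normal(109/196, 55/196)
obs 9: x=6 → posterior Normal(241/218, 55/218)
obs 10: x=-9 → posterior Normal(43/240, 11/48)
obs 11: x=-5/4 → posterior Normal(31/524, 55/262)
obs 12: x=-3/4 → posterior Normal(-1/284, 55/284)

mu_0=-1/284, tau_0^2=55/284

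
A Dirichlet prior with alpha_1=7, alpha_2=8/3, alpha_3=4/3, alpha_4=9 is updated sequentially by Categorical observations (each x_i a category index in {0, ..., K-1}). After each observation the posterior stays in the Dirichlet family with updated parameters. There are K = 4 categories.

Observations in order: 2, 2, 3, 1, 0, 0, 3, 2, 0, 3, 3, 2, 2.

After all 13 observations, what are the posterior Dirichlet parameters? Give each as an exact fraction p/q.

obs 1: x=2 → posterior Dirichlet(7, 8/3, 7/3, 9)
obs 2: x=2 → posterior Dirichlet(7, 8/3, 10/3, 9)
obs 3: x=3 → posterior Dirichlet(7, 8/3, 10/3, 10)
obs 4: x=1 → posterior Dirichlet(7, 11/3, 10/3, 10)
obs 5: x=0 → posterior Dirichlet(8, 11/3, 10/3, 10)
obs 6: x=0 → posterior Dirichlet(9, 11/3, 10/3, 10)
obs 7: x=3 → posterior Dirichlet(9, 11/3, 10/3, 11)
obs 8: x=2 → posterior Dirichlet(9, 11/3, 13/3, 11)
obs 9: x=0 → posterior Dirichlet(10, 11/3, 13/3, 11)
obs 10: x=3 → posterior Dirichlet(10, 11/3, 13/3, 12)
obs 11: x=3 → posterior Dirichlet(10, 11/3, 13/3, 13)
obs 12: x=2 → posterior Dirichlet(10, 11/3, 16/3, 13)
obs 13: x=2 → posterior Dirichlet(10, 11/3, 19/3, 13)

alpha_1=10, alpha_2=11/3, alpha_3=19/3, alpha_4=13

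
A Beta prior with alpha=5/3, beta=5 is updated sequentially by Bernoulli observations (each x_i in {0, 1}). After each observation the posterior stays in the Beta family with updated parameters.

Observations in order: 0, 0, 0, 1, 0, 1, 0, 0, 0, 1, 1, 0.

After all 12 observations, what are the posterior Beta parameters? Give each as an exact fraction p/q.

alpha=17/3, beta=13

obs 1: x=0 → posterior Beta(5/3, 6)
obs 2: x=0 → posterior Beta(5/3, 7)
obs 3: x=0 → posterior Beta(5/3, 8)
obs 4: x=1 → posterior Beta(8/3, 8)
obs 5: x=0 → posterior Beta(8/3, 9)
obs 6: x=1 → posterior Beta(11/3, 9)
obs 7: x=0 → posterior Beta(11/3, 10)
obs 8: x=0 → posterior Beta(11/3, 11)
obs 9: x=0 → posterior Beta(11/3, 12)
obs 10: x=1 → posterior Beta(14/3, 12)
obs 11: x=1 → posterior Beta(17/3, 12)
obs 12: x=0 → posterior Beta(17/3, 13)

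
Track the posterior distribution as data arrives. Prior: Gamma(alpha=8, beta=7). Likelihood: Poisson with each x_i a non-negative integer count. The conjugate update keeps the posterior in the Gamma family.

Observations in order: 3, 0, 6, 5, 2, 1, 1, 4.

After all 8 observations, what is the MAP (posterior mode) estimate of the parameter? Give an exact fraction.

29/15

obs 1: x=3 → posterior Gamma(11, 8)
obs 2: x=0 → posterior Gamma(11, 9)
obs 3: x=6 → posterior Gamma(17, 10)
obs 4: x=5 → posterior Gamma(22, 11)
obs 5: x=2 → posterior Gamma(24, 12)
obs 6: x=1 → posterior Gamma(25, 13)
obs 7: x=1 → posterior Gamma(26, 14)
obs 8: x=4 → posterior Gamma(30, 15)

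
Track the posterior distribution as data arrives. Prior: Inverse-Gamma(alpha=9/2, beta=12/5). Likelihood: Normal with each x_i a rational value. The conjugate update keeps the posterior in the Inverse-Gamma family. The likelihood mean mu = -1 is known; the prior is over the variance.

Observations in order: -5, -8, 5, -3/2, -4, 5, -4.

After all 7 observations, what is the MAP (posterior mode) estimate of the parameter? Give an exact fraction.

1067/120

obs 1: x=-5 → posterior Inverse-Gamma(5, 52/5)
obs 2: x=-8 → posterior Inverse-Gamma(11/2, 349/10)
obs 3: x=5 → posterior Inverse-Gamma(6, 529/10)
obs 4: x=-3/2 → posterior Inverse-Gamma(13/2, 2121/40)
obs 5: x=-4 → posterior Inverse-Gamma(7, 2301/40)
obs 6: x=5 → posterior Inverse-Gamma(15/2, 3021/40)
obs 7: x=-4 → posterior Inverse-Gamma(8, 3201/40)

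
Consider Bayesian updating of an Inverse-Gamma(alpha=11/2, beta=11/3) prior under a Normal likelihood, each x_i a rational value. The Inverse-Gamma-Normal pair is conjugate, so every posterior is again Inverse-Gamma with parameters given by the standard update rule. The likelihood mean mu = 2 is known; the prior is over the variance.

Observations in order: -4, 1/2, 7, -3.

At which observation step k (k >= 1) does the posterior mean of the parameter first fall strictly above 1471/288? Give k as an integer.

obs 1: x=-4 → posterior Inverse-Gamma(6, 65/3)
obs 2: x=1/2 → posterior Inverse-Gamma(13/2, 547/24)
obs 3: x=7 → posterior Inverse-Gamma(7, 847/24)
obs 4: x=-3 → posterior Inverse-Gamma(15/2, 1147/24)

k = 3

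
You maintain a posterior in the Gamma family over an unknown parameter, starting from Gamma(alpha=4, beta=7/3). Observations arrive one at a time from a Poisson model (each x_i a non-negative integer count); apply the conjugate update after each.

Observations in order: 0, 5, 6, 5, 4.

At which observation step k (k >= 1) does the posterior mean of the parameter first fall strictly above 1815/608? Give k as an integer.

k = 4

obs 1: x=0 → posterior Gamma(4, 10/3)
obs 2: x=5 → posterior Gamma(9, 13/3)
obs 3: x=6 → posterior Gamma(15, 16/3)
obs 4: x=5 → posterior Gamma(20, 19/3)
obs 5: x=4 → posterior Gamma(24, 22/3)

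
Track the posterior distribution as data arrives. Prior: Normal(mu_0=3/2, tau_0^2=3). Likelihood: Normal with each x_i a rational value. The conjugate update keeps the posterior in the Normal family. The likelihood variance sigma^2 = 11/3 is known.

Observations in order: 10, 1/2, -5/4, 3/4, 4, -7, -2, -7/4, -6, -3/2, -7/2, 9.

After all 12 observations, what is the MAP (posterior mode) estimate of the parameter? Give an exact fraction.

111/476

obs 1: x=10 → posterior Normal(213/40, 33/20)
obs 2: x=1/2 → posterior Normal(111/29, 33/29)
obs 3: x=-5/4 → posterior Normal(21/8, 33/38)
obs 4: x=3/4 → posterior Normal(213/94, 33/47)
obs 5: x=4 → posterior Normal(285/112, 33/56)
obs 6: x=-7 → posterior Normal(159/130, 33/65)
obs 7: x=-2 → posterior Normal(123/148, 33/74)
obs 8: x=-7/4 → posterior Normal(183/332, 33/83)
obs 9: x=-6 → posterior Normal(-33/368, 33/92)
obs 10: x=-3/2 → posterior Normal(-87/404, 33/101)
obs 11: x=-7/2 → posterior Normal(-213/440, 3/10)
obs 12: x=9 → posterior Normal(111/476, 33/119)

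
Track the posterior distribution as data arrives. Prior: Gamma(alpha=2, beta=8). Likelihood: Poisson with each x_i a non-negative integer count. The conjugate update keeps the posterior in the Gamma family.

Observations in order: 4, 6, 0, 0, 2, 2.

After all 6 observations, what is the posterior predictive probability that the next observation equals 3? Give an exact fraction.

592403307884148948992/7389459400177001953125

obs 1: x=4 → posterior Gamma(6, 9)
obs 2: x=6 → posterior Gamma(12, 10)
obs 3: x=0 → posterior Gamma(12, 11)
obs 4: x=0 → posterior Gamma(12, 12)
obs 5: x=2 → posterior Gamma(14, 13)
obs 6: x=2 → posterior Gamma(16, 14)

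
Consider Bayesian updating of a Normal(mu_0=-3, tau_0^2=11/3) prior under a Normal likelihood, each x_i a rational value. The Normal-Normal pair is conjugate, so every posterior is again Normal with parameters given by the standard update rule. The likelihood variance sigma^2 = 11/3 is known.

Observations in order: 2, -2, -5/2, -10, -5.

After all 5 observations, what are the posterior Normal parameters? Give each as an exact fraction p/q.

obs 1: x=2 → posterior Normal(-1/2, 11/6)
obs 2: x=-2 → posterior Normal(-1, 11/9)
obs 3: x=-5/2 → posterior Normal(-11/8, 11/12)
obs 4: x=-10 → posterior Normal(-31/10, 11/15)
obs 5: x=-5 → posterior Normal(-41/12, 11/18)

mu_0=-41/12, tau_0^2=11/18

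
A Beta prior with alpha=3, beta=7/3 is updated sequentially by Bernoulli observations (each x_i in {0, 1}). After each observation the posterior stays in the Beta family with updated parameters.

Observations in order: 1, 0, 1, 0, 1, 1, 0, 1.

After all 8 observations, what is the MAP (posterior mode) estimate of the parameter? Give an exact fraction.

21/34

obs 1: x=1 → posterior Beta(4, 7/3)
obs 2: x=0 → posterior Beta(4, 10/3)
obs 3: x=1 → posterior Beta(5, 10/3)
obs 4: x=0 → posterior Beta(5, 13/3)
obs 5: x=1 → posterior Beta(6, 13/3)
obs 6: x=1 → posterior Beta(7, 13/3)
obs 7: x=0 → posterior Beta(7, 16/3)
obs 8: x=1 → posterior Beta(8, 16/3)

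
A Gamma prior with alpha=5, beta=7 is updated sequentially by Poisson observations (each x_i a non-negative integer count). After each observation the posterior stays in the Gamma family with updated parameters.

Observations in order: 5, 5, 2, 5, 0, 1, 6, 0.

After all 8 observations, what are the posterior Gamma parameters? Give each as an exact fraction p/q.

obs 1: x=5 → posterior Gamma(10, 8)
obs 2: x=5 → posterior Gamma(15, 9)
obs 3: x=2 → posterior Gamma(17, 10)
obs 4: x=5 → posterior Gamma(22, 11)
obs 5: x=0 → posterior Gamma(22, 12)
obs 6: x=1 → posterior Gamma(23, 13)
obs 7: x=6 → posterior Gamma(29, 14)
obs 8: x=0 → posterior Gamma(29, 15)

alpha=29, beta=15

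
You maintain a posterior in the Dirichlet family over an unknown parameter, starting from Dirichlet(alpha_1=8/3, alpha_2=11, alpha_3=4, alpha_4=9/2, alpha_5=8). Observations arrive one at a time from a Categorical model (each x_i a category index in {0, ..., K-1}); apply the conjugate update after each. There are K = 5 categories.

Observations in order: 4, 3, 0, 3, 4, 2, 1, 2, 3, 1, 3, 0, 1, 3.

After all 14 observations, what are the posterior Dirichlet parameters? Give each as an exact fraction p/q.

obs 1: x=4 → posterior Dirichlet(8/3, 11, 4, 9/2, 9)
obs 2: x=3 → posterior Dirichlet(8/3, 11, 4, 11/2, 9)
obs 3: x=0 → posterior Dirichlet(11/3, 11, 4, 11/2, 9)
obs 4: x=3 → posterior Dirichlet(11/3, 11, 4, 13/2, 9)
obs 5: x=4 → posterior Dirichlet(11/3, 11, 4, 13/2, 10)
obs 6: x=2 → posterior Dirichlet(11/3, 11, 5, 13/2, 10)
obs 7: x=1 → posterior Dirichlet(11/3, 12, 5, 13/2, 10)
obs 8: x=2 → posterior Dirichlet(11/3, 12, 6, 13/2, 10)
obs 9: x=3 → posterior Dirichlet(11/3, 12, 6, 15/2, 10)
obs 10: x=1 → posterior Dirichlet(11/3, 13, 6, 15/2, 10)
obs 11: x=3 → posterior Dirichlet(11/3, 13, 6, 17/2, 10)
obs 12: x=0 → posterior Dirichlet(14/3, 13, 6, 17/2, 10)
obs 13: x=1 → posterior Dirichlet(14/3, 14, 6, 17/2, 10)
obs 14: x=3 → posterior Dirichlet(14/3, 14, 6, 19/2, 10)

alpha_1=14/3, alpha_2=14, alpha_3=6, alpha_4=19/2, alpha_5=10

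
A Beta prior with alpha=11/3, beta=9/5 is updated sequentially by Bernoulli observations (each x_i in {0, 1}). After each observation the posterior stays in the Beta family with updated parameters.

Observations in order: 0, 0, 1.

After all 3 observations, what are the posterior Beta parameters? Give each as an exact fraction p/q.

alpha=14/3, beta=19/5

obs 1: x=0 → posterior Beta(11/3, 14/5)
obs 2: x=0 → posterior Beta(11/3, 19/5)
obs 3: x=1 → posterior Beta(14/3, 19/5)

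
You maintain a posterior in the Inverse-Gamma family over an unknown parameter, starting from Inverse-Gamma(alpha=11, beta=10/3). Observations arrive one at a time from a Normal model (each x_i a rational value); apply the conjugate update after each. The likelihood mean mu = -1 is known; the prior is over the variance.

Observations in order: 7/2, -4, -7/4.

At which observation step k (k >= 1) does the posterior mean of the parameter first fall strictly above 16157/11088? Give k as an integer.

k = 2

obs 1: x=7/2 → posterior Inverse-Gamma(23/2, 323/24)
obs 2: x=-4 → posterior Inverse-Gamma(12, 431/24)
obs 3: x=-7/4 → posterior Inverse-Gamma(25/2, 1751/96)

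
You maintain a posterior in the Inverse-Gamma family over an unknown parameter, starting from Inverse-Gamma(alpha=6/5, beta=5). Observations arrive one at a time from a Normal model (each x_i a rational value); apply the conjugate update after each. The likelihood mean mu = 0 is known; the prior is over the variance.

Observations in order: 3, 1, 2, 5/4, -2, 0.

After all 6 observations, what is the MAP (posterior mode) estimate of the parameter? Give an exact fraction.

obs 1: x=3 → posterior Inverse-Gamma(17/10, 19/2)
obs 2: x=1 → posterior Inverse-Gamma(11/5, 10)
obs 3: x=2 → posterior Inverse-Gamma(27/10, 12)
obs 4: x=5/4 → posterior Inverse-Gamma(16/5, 409/32)
obs 5: x=-2 → posterior Inverse-Gamma(37/10, 473/32)
obs 6: x=0 → posterior Inverse-Gamma(21/5, 473/32)

2365/832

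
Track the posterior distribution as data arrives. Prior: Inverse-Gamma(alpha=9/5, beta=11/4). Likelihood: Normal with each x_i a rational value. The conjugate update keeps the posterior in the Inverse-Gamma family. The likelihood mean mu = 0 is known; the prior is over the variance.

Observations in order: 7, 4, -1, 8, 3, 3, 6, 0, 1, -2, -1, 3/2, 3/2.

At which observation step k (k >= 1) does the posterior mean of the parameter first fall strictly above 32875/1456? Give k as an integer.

k = 4

obs 1: x=7 → posterior Inverse-Gamma(23/10, 109/4)
obs 2: x=4 → posterior Inverse-Gamma(14/5, 141/4)
obs 3: x=-1 → posterior Inverse-Gamma(33/10, 143/4)
obs 4: x=8 → posterior Inverse-Gamma(19/5, 271/4)
obs 5: x=3 → posterior Inverse-Gamma(43/10, 289/4)
obs 6: x=3 → posterior Inverse-Gamma(24/5, 307/4)
obs 7: x=6 → posterior Inverse-Gamma(53/10, 379/4)
obs 8: x=0 → posterior Inverse-Gamma(29/5, 379/4)
obs 9: x=1 → posterior Inverse-Gamma(63/10, 381/4)
obs 10: x=-2 → posterior Inverse-Gamma(34/5, 389/4)
obs 11: x=-1 → posterior Inverse-Gamma(73/10, 391/4)
obs 12: x=3/2 → posterior Inverse-Gamma(39/5, 791/8)
obs 13: x=3/2 → posterior Inverse-Gamma(83/10, 100)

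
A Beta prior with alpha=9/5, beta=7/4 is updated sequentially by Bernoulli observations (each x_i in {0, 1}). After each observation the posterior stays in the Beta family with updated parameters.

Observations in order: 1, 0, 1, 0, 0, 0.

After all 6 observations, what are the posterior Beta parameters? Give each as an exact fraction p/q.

obs 1: x=1 → posterior Beta(14/5, 7/4)
obs 2: x=0 → posterior Beta(14/5, 11/4)
obs 3: x=1 → posterior Beta(19/5, 11/4)
obs 4: x=0 → posterior Beta(19/5, 15/4)
obs 5: x=0 → posterior Beta(19/5, 19/4)
obs 6: x=0 → posterior Beta(19/5, 23/4)

alpha=19/5, beta=23/4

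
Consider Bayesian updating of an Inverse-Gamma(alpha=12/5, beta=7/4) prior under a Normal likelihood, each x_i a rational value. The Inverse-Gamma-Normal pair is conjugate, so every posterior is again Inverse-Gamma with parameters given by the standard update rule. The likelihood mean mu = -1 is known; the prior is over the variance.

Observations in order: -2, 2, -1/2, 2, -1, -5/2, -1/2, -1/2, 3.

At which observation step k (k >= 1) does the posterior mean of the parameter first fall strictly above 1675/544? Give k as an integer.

obs 1: x=-2 → posterior Inverse-Gamma(29/10, 9/4)
obs 2: x=2 → posterior Inverse-Gamma(17/5, 27/4)
obs 3: x=-1/2 → posterior Inverse-Gamma(39/10, 55/8)
obs 4: x=2 → posterior Inverse-Gamma(22/5, 91/8)
obs 5: x=-1 → posterior Inverse-Gamma(49/10, 91/8)
obs 6: x=-5/2 → posterior Inverse-Gamma(27/5, 25/2)
obs 7: x=-1/2 → posterior Inverse-Gamma(59/10, 101/8)
obs 8: x=-1/2 → posterior Inverse-Gamma(32/5, 51/4)
obs 9: x=3 → posterior Inverse-Gamma(69/10, 83/4)

k = 4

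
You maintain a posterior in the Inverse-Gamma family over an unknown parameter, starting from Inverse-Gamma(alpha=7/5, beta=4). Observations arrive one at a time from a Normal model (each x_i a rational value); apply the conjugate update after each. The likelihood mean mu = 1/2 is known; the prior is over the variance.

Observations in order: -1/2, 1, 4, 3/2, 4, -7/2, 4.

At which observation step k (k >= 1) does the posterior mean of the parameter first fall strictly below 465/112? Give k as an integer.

obs 1: x=-1/2 → posterior Inverse-Gamma(19/10, 9/2)
obs 2: x=1 → posterior Inverse-Gamma(12/5, 37/8)
obs 3: x=4 → posterior Inverse-Gamma(29/10, 43/4)
obs 4: x=3/2 → posterior Inverse-Gamma(17/5, 45/4)
obs 5: x=4 → posterior Inverse-Gamma(39/10, 139/8)
obs 6: x=-7/2 → posterior Inverse-Gamma(22/5, 203/8)
obs 7: x=4 → posterior Inverse-Gamma(49/10, 63/2)

k = 2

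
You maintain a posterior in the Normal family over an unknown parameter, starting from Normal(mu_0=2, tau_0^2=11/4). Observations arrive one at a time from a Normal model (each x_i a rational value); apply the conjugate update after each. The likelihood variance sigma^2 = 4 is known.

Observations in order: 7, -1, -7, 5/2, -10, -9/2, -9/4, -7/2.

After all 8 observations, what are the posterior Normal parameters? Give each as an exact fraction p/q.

mu_0=-697/416, tau_0^2=11/26

obs 1: x=7 → posterior Normal(109/27, 44/27)
obs 2: x=-1 → posterior Normal(49/19, 22/19)
obs 3: x=-7 → posterior Normal(3/7, 44/49)
obs 4: x=5/2 → posterior Normal(97/120, 11/15)
obs 5: x=-10 → posterior Normal(-123/142, 44/71)
obs 6: x=-9/2 → posterior Normal(-111/82, 22/41)
obs 7: x=-9/4 → posterior Normal(-181/124, 44/93)
obs 8: x=-7/2 → posterior Normal(-697/416, 11/26)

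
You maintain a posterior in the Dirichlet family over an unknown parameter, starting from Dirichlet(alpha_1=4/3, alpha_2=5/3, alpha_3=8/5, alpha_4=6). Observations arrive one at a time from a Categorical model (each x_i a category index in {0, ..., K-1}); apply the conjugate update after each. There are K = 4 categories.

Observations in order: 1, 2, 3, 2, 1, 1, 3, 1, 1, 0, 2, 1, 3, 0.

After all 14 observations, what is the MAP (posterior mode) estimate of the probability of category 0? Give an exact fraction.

35/309

obs 1: x=1 → posterior Dirichlet(4/3, 8/3, 8/5, 6)
obs 2: x=2 → posterior Dirichlet(4/3, 8/3, 13/5, 6)
obs 3: x=3 → posterior Dirichlet(4/3, 8/3, 13/5, 7)
obs 4: x=2 → posterior Dirichlet(4/3, 8/3, 18/5, 7)
obs 5: x=1 → posterior Dirichlet(4/3, 11/3, 18/5, 7)
obs 6: x=1 → posterior Dirichlet(4/3, 14/3, 18/5, 7)
obs 7: x=3 → posterior Dirichlet(4/3, 14/3, 18/5, 8)
obs 8: x=1 → posterior Dirichlet(4/3, 17/3, 18/5, 8)
obs 9: x=1 → posterior Dirichlet(4/3, 20/3, 18/5, 8)
obs 10: x=0 → posterior Dirichlet(7/3, 20/3, 18/5, 8)
obs 11: x=2 → posterior Dirichlet(7/3, 20/3, 23/5, 8)
obs 12: x=1 → posterior Dirichlet(7/3, 23/3, 23/5, 8)
obs 13: x=3 → posterior Dirichlet(7/3, 23/3, 23/5, 9)
obs 14: x=0 → posterior Dirichlet(10/3, 23/3, 23/5, 9)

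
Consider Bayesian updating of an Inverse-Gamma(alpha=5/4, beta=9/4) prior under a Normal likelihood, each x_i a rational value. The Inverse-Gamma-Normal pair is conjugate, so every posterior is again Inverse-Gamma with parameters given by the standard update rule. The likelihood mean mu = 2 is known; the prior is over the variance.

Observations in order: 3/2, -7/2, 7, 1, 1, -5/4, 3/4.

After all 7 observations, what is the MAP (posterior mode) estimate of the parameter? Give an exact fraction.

obs 1: x=3/2 → posterior Inverse-Gamma(7/4, 19/8)
obs 2: x=-7/2 → posterior Inverse-Gamma(9/4, 35/2)
obs 3: x=7 → posterior Inverse-Gamma(11/4, 30)
obs 4: x=1 → posterior Inverse-Gamma(13/4, 61/2)
obs 5: x=1 → posterior Inverse-Gamma(15/4, 31)
obs 6: x=-5/4 → posterior Inverse-Gamma(17/4, 1161/32)
obs 7: x=3/4 → posterior Inverse-Gamma(19/4, 593/16)

593/92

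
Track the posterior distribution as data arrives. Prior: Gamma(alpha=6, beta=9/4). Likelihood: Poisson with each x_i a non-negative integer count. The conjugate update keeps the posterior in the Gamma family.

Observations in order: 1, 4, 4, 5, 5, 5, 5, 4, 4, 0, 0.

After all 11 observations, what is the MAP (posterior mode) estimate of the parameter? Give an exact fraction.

168/53

obs 1: x=1 → posterior Gamma(7, 13/4)
obs 2: x=4 → posterior Gamma(11, 17/4)
obs 3: x=4 → posterior Gamma(15, 21/4)
obs 4: x=5 → posterior Gamma(20, 25/4)
obs 5: x=5 → posterior Gamma(25, 29/4)
obs 6: x=5 → posterior Gamma(30, 33/4)
obs 7: x=5 → posterior Gamma(35, 37/4)
obs 8: x=4 → posterior Gamma(39, 41/4)
obs 9: x=4 → posterior Gamma(43, 45/4)
obs 10: x=0 → posterior Gamma(43, 49/4)
obs 11: x=0 → posterior Gamma(43, 53/4)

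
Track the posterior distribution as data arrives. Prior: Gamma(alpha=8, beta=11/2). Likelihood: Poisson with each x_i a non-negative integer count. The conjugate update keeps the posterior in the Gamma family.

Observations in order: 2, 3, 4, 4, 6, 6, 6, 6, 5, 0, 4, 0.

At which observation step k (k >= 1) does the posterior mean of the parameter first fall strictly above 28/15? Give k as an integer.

obs 1: x=2 → posterior Gamma(10, 13/2)
obs 2: x=3 → posterior Gamma(13, 15/2)
obs 3: x=4 → posterior Gamma(17, 17/2)
obs 4: x=4 → posterior Gamma(21, 19/2)
obs 5: x=6 → posterior Gamma(27, 21/2)
obs 6: x=6 → posterior Gamma(33, 23/2)
obs 7: x=6 → posterior Gamma(39, 25/2)
obs 8: x=6 → posterior Gamma(45, 27/2)
obs 9: x=5 → posterior Gamma(50, 29/2)
obs 10: x=0 → posterior Gamma(50, 31/2)
obs 11: x=4 → posterior Gamma(54, 33/2)
obs 12: x=0 → posterior Gamma(54, 35/2)

k = 3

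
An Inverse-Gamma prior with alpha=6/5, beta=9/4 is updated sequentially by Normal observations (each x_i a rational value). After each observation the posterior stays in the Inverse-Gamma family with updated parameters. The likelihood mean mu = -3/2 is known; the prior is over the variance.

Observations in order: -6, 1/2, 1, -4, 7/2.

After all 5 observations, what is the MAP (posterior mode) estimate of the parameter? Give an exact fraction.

1325/188

obs 1: x=-6 → posterior Inverse-Gamma(17/10, 99/8)
obs 2: x=1/2 → posterior Inverse-Gamma(11/5, 115/8)
obs 3: x=1 → posterior Inverse-Gamma(27/10, 35/2)
obs 4: x=-4 → posterior Inverse-Gamma(16/5, 165/8)
obs 5: x=7/2 → posterior Inverse-Gamma(37/10, 265/8)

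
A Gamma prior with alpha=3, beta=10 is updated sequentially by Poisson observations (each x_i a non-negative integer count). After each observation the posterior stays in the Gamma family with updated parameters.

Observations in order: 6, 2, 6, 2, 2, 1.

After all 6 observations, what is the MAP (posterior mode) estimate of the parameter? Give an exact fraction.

21/16

obs 1: x=6 → posterior Gamma(9, 11)
obs 2: x=2 → posterior Gamma(11, 12)
obs 3: x=6 → posterior Gamma(17, 13)
obs 4: x=2 → posterior Gamma(19, 14)
obs 5: x=2 → posterior Gamma(21, 15)
obs 6: x=1 → posterior Gamma(22, 16)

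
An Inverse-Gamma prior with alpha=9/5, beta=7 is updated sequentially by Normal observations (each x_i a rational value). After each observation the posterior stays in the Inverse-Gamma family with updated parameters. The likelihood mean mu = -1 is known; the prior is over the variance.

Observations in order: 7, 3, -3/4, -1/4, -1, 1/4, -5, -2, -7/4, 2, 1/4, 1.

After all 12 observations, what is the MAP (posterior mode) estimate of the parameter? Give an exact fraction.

10265/1408

obs 1: x=7 → posterior Inverse-Gamma(23/10, 39)
obs 2: x=3 → posterior Inverse-Gamma(14/5, 47)
obs 3: x=-3/4 → posterior Inverse-Gamma(33/10, 1505/32)
obs 4: x=-1/4 → posterior Inverse-Gamma(19/5, 757/16)
obs 5: x=-1 → posterior Inverse-Gamma(43/10, 757/16)
obs 6: x=1/4 → posterior Inverse-Gamma(24/5, 1539/32)
obs 7: x=-5 → posterior Inverse-Gamma(53/10, 1795/32)
obs 8: x=-2 → posterior Inverse-Gamma(29/5, 1811/32)
obs 9: x=-7/4 → posterior Inverse-Gamma(63/10, 455/8)
obs 10: x=2 → posterior Inverse-Gamma(34/5, 491/8)
obs 11: x=1/4 → posterior Inverse-Gamma(73/10, 1989/32)
obs 12: x=1 → posterior Inverse-Gamma(39/5, 2053/32)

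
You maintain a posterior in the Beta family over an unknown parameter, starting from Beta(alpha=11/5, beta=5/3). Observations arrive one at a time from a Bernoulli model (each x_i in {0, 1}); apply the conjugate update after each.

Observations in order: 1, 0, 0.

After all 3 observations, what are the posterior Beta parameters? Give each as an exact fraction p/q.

obs 1: x=1 → posterior Beta(16/5, 5/3)
obs 2: x=0 → posterior Beta(16/5, 8/3)
obs 3: x=0 → posterior Beta(16/5, 11/3)

alpha=16/5, beta=11/3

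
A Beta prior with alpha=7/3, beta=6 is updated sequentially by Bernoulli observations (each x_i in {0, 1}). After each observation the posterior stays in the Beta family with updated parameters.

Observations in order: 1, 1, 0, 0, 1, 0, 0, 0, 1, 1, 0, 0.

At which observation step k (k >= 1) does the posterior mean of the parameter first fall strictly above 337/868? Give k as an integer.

k = 2

obs 1: x=1 → posterior Beta(10/3, 6)
obs 2: x=1 → posterior Beta(13/3, 6)
obs 3: x=0 → posterior Beta(13/3, 7)
obs 4: x=0 → posterior Beta(13/3, 8)
obs 5: x=1 → posterior Beta(16/3, 8)
obs 6: x=0 → posterior Beta(16/3, 9)
obs 7: x=0 → posterior Beta(16/3, 10)
obs 8: x=0 → posterior Beta(16/3, 11)
obs 9: x=1 → posterior Beta(19/3, 11)
obs 10: x=1 → posterior Beta(22/3, 11)
obs 11: x=0 → posterior Beta(22/3, 12)
obs 12: x=0 → posterior Beta(22/3, 13)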